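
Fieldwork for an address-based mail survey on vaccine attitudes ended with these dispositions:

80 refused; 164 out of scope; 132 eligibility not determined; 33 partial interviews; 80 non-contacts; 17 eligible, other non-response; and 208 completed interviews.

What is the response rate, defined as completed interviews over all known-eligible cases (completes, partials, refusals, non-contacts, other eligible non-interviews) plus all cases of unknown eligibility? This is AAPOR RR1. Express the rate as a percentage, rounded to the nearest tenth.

37.8%

Top → 208
Denominator → 208 + 33 + 80 + 80 + 17 + 132 = 550
RR1 = 208 / 550 = 0.3782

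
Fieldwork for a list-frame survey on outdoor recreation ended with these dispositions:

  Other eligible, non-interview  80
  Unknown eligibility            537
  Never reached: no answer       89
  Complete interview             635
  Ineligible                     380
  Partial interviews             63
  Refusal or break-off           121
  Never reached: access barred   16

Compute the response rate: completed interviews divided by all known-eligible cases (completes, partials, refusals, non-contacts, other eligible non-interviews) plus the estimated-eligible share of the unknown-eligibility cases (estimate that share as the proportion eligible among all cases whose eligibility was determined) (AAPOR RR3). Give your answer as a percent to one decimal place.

Non-contacts = 89 + 16 = 105
Num: 635
Known eligible: 635 + 63 + 121 + 105 + 80 = 1004
e = 1004 / (1004 + 380) = 1004 / 1384 = 0.7254
e × U: 0.7254 × 537 = 389.54
Denominator: 1004 + 389.54 = 1393.54
RR3 = 635 / 1393.54 = 0.4557

45.6%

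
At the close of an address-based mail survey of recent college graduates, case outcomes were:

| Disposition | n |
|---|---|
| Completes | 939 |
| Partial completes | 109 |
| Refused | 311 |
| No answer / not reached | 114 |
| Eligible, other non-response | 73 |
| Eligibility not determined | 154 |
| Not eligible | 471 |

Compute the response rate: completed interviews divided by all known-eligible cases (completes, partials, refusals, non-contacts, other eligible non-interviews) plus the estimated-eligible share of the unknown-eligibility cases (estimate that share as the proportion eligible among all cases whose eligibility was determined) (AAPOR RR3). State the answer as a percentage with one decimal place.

56.4%

Num → 939
Known eligible → 939 + 109 + 311 + 114 + 73 = 1546
e = 1546 / (1546 + 471) = 1546 / 2017 = 0.7665
Estimated eligible among unknowns → 0.7665 × 154 = 118.04
Denominator → 1546 + 118.04 = 1664.04
RR3 = 939 / 1664.04 = 0.5643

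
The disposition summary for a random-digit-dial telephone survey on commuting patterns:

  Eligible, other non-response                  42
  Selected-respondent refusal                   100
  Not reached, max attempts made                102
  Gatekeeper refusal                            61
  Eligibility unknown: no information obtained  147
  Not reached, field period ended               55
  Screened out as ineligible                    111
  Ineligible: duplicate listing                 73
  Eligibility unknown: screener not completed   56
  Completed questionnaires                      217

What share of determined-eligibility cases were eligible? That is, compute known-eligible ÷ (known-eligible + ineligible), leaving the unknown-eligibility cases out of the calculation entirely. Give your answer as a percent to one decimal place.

Refused = 61 + 100 = 161
No answer / not reached = 55 + 102 = 157
Unknown if eligible = 56 + 147 = 203
Out of scope = 111 + 73 = 184
Eligible (known) → 217 + 161 + 157 + 42 = 577
e = 577 / (577 + 184) = 577 / 761 = 0.7582

75.8%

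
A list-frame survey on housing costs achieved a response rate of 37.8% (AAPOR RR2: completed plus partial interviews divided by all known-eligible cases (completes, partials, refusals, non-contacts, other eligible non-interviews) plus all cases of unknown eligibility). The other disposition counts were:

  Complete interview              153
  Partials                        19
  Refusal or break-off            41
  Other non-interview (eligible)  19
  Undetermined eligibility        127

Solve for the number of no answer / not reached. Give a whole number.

96

Top → 153 + 19 = 172
RR2 = 172 / D = 0.378
D = 172 / 0.378 = 455.0
Rest of base = 359
no answer / not reached = 455.0 − 359 ≈ 96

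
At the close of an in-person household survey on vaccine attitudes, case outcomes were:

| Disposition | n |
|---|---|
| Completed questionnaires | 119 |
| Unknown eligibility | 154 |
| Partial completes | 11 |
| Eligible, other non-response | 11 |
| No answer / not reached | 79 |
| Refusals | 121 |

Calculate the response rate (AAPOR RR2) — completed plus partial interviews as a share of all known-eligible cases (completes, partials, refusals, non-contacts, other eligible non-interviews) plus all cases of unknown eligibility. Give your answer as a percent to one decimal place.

Top = 119 + 11 = 130
Denominator = 119 + 11 + 121 + 79 + 11 + 154 = 495
RR2 = 130 / 495 = 0.2626

26.3%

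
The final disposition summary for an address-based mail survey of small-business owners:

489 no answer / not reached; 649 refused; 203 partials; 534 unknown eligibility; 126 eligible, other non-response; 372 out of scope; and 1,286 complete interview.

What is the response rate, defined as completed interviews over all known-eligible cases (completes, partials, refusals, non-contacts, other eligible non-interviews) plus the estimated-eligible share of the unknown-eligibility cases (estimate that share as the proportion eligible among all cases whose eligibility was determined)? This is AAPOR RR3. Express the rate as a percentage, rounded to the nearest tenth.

39.9%

Num → 1286
Eligible (known) → 1286 + 203 + 649 + 489 + 126 = 2753
e = 2753 / (2753 + 372) = 2753 / 3125 = 0.8810
Eligible share of unknowns → 0.8810 × 534 = 470.45
Denom → 2753 + 470.45 = 3223.45
RR3 = 1286 / 3223.45 = 0.3990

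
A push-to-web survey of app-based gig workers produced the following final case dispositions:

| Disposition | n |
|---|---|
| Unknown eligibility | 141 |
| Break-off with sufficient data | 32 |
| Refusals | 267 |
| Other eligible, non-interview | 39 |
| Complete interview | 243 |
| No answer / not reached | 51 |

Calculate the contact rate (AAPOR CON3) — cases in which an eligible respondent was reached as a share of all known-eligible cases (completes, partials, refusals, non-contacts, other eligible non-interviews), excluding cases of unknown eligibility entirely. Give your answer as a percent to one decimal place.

91.9%

Top → 243 + 32 + 267 + 39 = 581
Denominator → 243 + 32 + 267 + 51 + 39 = 632
CON3 = 581 / 632 = 0.9193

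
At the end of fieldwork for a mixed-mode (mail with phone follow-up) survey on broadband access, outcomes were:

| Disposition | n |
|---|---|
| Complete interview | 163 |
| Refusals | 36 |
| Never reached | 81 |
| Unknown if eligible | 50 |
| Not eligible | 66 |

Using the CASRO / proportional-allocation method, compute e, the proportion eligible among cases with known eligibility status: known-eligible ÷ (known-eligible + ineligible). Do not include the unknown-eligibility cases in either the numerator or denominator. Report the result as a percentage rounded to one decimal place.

Eligible (known) = 163 + 36 + 81 = 280
e = 280 / (280 + 66) = 280 / 346 = 0.8092

80.9%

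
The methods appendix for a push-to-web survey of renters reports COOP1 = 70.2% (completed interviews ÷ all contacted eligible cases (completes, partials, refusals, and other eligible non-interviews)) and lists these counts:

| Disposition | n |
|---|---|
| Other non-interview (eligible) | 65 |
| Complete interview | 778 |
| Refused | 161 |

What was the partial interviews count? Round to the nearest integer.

COOP1 = 778 / D = 0.702
D = 778 / 0.702 = 1108.3
Rest of base = 1004
partial interviews = 1108.3 − 1004 ≈ 104

104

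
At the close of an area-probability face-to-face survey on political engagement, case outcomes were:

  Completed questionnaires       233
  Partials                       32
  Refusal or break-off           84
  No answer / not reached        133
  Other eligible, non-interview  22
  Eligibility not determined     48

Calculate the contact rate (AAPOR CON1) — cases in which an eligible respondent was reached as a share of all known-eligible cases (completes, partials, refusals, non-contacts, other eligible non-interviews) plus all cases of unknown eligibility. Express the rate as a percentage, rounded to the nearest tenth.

67.2%

Top → 233 + 32 + 84 + 22 = 371
Denom → 233 + 32 + 84 + 133 + 22 + 48 = 552
CON1 = 371 / 552 = 0.6721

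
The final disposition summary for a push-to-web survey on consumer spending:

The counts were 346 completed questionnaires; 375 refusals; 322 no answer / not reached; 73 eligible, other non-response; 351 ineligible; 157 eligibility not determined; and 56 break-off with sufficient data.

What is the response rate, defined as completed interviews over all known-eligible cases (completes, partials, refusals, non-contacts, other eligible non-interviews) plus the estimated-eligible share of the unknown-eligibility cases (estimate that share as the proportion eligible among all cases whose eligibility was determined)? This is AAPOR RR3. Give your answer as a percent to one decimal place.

Numerator → 346
Determined eligible → 346 + 56 + 375 + 322 + 73 = 1172
e = 1172 / (1172 + 351) = 1172 / 1523 = 0.7695
Eligible share of unknowns → 0.7695 × 157 = 120.81
Denom → 1172 + 120.81 = 1292.81
RR3 = 346 / 1292.81 = 0.2676

26.8%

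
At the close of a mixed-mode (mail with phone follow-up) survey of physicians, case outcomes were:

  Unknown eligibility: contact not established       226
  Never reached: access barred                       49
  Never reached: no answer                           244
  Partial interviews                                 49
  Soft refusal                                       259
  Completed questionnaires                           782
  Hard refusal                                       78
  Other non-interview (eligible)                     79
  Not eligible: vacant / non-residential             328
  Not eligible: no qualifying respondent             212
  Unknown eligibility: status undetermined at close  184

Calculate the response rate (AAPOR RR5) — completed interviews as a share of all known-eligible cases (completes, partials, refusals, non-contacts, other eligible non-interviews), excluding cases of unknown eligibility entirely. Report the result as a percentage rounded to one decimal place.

50.8%

Refused = 78 + 259 = 337
No answer / not reached = 244 + 49 = 293
Unknown eligibility = 226 + 184 = 410
Ineligible = 212 + 328 = 540
Numerator = 782
Denom = 782 + 49 + 337 + 293 + 79 = 1540
RR5 = 782 / 1540 = 0.5078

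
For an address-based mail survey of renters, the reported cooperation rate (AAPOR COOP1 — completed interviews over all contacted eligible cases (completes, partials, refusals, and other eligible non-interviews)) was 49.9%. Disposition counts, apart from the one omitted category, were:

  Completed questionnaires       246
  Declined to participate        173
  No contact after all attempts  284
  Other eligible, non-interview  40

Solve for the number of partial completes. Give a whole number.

COOP1 = 246 / D = 0.499
D = 246 / 0.499 = 493.0
Remaining denominator categories sum to 459
partial completes = 493.0 − 459 ≈ 34

34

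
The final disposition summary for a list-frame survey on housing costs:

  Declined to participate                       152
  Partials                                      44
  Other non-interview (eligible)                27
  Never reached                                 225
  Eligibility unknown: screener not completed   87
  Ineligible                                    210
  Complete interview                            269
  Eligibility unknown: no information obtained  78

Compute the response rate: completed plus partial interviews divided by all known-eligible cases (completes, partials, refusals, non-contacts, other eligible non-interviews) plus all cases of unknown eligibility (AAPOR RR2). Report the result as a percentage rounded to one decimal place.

35.5%

Unknown eligibility = 87 + 78 = 165
Top → 269 + 44 = 313
Denominator → 269 + 44 + 152 + 225 + 27 + 165 = 882
RR2 = 313 / 882 = 0.3549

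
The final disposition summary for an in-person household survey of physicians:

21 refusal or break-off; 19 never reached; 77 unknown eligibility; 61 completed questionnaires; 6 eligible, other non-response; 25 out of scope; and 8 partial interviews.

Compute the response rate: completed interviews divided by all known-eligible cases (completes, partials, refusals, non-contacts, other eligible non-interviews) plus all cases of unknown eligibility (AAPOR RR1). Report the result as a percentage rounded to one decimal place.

31.8%

Num → 61
Denominator → 61 + 8 + 21 + 19 + 6 + 77 = 192
RR1 = 61 / 192 = 0.3177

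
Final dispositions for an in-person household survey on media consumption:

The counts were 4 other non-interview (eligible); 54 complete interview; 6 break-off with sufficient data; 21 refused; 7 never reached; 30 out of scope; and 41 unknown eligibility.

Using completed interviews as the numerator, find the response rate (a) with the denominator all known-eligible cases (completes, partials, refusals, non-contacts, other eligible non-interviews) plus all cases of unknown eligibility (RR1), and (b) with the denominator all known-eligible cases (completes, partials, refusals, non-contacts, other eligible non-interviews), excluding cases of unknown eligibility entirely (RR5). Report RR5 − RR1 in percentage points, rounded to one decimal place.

18.1

Numerator → 54
Denominator → 54 + 6 + 21 + 7 + 4 + 41 = 133
RR1 = 54 / 133 = 0.4060
Denominator → 54 + 6 + 21 + 7 + 4 = 92
RR5 = 54 / 92 = 0.5870
Difference = 58.70 − 40.60 = 18.10 percentage points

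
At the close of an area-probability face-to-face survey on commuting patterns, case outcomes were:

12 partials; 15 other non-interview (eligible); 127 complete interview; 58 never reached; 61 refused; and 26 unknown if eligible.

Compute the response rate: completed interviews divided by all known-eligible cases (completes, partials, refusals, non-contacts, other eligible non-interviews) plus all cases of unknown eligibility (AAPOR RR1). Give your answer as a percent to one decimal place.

42.5%

Numerator: 127
Denominator: 127 + 12 + 61 + 58 + 15 + 26 = 299
RR1 = 127 / 299 = 0.4247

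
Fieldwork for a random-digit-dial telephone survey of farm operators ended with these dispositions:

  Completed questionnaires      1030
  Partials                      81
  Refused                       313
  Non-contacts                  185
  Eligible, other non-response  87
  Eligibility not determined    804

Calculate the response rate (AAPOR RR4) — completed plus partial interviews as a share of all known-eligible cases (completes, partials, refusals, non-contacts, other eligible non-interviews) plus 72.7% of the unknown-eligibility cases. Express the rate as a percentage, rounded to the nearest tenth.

48.7%

Num → 1030 + 81 = 1111
Determined eligible → 1030 + 81 + 313 + 185 + 87 = 1696
e × U → 0.7270 × 804 = 584.51
Denominator → 1696 + 584.51 = 2280.51
RR4 = 1111 / 2280.51 = 0.4872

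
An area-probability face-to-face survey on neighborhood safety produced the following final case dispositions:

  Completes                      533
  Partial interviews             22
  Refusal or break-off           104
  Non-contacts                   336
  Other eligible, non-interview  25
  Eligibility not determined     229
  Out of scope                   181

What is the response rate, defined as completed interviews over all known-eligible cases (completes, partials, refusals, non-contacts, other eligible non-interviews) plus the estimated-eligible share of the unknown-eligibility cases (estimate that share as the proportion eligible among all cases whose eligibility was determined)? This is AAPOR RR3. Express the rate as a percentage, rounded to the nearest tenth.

43.9%

Num = 533
Eligible (known) = 533 + 22 + 104 + 336 + 25 = 1020
e = 1020 / (1020 + 181) = 1020 / 1201 = 0.8493
Eligible share of unknowns = 0.8493 × 229 = 194.49
Base = 1020 + 194.49 = 1214.49
RR3 = 533 / 1214.49 = 0.4389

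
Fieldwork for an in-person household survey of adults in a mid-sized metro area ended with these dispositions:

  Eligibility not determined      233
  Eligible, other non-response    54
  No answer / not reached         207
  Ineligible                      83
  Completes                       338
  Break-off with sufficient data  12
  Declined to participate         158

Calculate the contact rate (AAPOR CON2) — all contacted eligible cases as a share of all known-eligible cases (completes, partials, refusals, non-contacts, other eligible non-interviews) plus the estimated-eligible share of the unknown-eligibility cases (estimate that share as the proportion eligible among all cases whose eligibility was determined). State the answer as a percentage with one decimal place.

Numerator → 338 + 12 + 158 + 54 = 562
Known eligible → 338 + 12 + 158 + 207 + 54 = 769
e = 769 / (769 + 83) = 769 / 852 = 0.9026
Estimated eligible among unknowns → 0.9026 × 233 = 210.31
Denom → 769 + 210.31 = 979.31
CON2 = 562 / 979.31 = 0.5739

57.4%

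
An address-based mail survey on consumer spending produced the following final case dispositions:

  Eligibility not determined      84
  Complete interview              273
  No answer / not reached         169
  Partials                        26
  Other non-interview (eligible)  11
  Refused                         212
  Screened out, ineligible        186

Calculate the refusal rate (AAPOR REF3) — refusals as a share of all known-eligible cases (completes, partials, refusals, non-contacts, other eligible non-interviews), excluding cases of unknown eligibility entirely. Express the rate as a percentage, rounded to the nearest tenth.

Numerator → 212
Base → 273 + 26 + 212 + 169 + 11 = 691
REF3 = 212 / 691 = 0.3068

30.7%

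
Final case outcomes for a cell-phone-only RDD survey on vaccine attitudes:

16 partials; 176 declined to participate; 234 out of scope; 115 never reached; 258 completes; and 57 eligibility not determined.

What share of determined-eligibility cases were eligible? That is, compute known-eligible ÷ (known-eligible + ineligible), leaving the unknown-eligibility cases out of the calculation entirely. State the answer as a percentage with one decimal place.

Determined eligible → 258 + 16 + 176 + 115 = 565
e = 565 / (565 + 234) = 565 / 799 = 0.7071

70.7%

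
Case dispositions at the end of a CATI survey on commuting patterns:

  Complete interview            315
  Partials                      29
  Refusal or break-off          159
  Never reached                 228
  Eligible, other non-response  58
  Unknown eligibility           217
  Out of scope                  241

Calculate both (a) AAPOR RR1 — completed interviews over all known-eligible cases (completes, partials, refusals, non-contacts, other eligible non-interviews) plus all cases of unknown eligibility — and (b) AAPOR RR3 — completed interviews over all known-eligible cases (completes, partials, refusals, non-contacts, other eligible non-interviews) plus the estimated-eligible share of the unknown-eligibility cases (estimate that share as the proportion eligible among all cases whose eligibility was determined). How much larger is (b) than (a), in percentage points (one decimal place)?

1.7

Top: 315
Denom: 315 + 29 + 159 + 228 + 58 + 217 = 1006
RR1 = 315 / 1006 = 0.3131
Eligible (known): 315 + 29 + 159 + 228 + 58 = 789
e = 789 / (789 + 241) = 789 / 1030 = 0.7660
Estimated eligible among unknowns: 0.7660 × 217 = 166.22
Denom: 789 + 166.22 = 955.22
RR3 = 315 / 955.22 = 0.3298
Difference = 32.98 − 31.31 = 1.67 percentage points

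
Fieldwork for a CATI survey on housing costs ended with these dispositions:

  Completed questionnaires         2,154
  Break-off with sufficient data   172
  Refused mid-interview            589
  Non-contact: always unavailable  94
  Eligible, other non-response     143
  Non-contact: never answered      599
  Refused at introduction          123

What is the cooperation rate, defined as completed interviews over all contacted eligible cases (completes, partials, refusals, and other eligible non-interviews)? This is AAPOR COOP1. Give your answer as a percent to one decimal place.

Declined to participate = 123 + 589 = 712
No contact after all attempts = 599 + 94 = 693
Numerator = 2154
Denominator = 2154 + 172 + 712 + 143 = 3181
COOP1 = 2154 / 3181 = 0.6771

67.7%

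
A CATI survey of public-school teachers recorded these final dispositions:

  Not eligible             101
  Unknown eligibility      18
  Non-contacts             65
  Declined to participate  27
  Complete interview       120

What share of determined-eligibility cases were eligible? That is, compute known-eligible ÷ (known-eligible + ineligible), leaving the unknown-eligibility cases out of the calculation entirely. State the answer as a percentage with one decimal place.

Known eligible: 120 + 27 + 65 = 212
e = 212 / (212 + 101) = 212 / 313 = 0.6773

67.7%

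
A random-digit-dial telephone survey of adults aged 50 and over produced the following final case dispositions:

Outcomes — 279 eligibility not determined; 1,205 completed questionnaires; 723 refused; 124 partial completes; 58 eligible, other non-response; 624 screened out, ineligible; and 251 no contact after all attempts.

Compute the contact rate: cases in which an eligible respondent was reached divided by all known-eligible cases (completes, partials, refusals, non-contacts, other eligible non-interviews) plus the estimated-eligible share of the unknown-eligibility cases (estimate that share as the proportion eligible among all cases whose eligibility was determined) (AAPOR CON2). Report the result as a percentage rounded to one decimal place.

Top = 1205 + 124 + 723 + 58 = 2110
Determined eligible = 1205 + 124 + 723 + 251 + 58 = 2361
e = 2361 / (2361 + 624) = 2361 / 2985 = 0.7910
Estimated eligible among unknowns = 0.7910 × 279 = 220.69
Denominator = 2361 + 220.69 = 2581.69
CON2 = 2110 / 2581.69 = 0.8173

81.7%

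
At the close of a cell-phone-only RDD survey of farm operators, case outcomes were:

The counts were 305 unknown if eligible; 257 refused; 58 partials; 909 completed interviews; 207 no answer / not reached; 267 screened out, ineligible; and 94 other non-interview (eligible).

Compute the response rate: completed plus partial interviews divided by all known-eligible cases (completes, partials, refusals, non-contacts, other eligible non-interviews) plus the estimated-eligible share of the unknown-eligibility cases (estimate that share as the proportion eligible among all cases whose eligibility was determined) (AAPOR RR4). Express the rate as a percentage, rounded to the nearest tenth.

Numerator: 909 + 58 = 967
Known eligible: 909 + 58 + 257 + 207 + 94 = 1525
e = 1525 / (1525 + 267) = 1525 / 1792 = 0.8510
e × U: 0.8510 × 305 = 259.56
Denom: 1525 + 259.56 = 1784.56
RR4 = 967 / 1784.56 = 0.5419

54.2%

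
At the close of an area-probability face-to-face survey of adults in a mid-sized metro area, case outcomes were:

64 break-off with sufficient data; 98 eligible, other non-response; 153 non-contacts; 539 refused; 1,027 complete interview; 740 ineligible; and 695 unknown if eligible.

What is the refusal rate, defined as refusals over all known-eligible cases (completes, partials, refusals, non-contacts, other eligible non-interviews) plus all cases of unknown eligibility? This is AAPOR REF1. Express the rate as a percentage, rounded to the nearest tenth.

20.9%

Num: 539
Denom: 1027 + 64 + 539 + 153 + 98 + 695 = 2576
REF1 = 539 / 2576 = 0.2092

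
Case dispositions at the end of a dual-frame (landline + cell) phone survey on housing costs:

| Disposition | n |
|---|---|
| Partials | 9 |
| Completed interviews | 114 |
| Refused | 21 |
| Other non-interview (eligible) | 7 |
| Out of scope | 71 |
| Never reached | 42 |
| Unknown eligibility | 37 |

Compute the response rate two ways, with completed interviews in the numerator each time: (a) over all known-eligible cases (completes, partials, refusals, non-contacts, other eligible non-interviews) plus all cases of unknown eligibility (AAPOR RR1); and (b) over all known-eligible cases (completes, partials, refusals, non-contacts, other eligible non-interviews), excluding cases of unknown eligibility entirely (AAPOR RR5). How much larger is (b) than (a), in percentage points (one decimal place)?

Num: 114
Denom: 114 + 9 + 21 + 42 + 7 + 37 = 230
RR1 = 114 / 230 = 0.4957
Denom: 114 + 9 + 21 + 42 + 7 = 193
RR5 = 114 / 193 = 0.5907
Difference = 59.07 − 49.57 = 9.50 percentage points

9.5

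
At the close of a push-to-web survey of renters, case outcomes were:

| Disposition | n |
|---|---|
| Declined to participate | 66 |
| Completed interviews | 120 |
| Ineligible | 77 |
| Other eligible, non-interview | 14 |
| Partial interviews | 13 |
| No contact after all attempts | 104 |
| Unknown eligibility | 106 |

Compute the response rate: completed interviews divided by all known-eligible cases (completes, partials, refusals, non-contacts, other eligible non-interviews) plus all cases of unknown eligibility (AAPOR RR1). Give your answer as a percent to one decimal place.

28.4%

Top → 120
Denominator → 120 + 13 + 66 + 104 + 14 + 106 = 423
RR1 = 120 / 423 = 0.2837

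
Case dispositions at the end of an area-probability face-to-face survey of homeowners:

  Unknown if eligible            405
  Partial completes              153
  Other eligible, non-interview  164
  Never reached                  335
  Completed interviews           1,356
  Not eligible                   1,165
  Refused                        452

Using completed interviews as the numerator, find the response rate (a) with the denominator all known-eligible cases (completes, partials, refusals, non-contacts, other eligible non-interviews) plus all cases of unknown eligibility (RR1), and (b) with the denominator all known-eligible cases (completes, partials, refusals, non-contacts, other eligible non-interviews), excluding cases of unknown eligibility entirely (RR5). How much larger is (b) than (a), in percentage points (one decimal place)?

7.8

Num → 1356
Denom → 1356 + 153 + 452 + 335 + 164 + 405 = 2865
RR1 = 1356 / 2865 = 0.4733
Denom → 1356 + 153 + 452 + 335 + 164 = 2460
RR5 = 1356 / 2460 = 0.5512
Difference = 55.12 − 47.33 = 7.79 percentage points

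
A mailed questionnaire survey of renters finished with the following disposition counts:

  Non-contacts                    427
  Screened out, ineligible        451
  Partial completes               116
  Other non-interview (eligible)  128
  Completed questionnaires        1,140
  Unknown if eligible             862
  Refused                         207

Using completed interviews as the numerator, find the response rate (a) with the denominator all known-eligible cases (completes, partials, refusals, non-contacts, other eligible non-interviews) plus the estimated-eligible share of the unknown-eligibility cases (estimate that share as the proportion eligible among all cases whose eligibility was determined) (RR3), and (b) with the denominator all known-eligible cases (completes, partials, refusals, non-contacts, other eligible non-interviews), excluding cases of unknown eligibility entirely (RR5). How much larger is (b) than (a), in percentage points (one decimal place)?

14.6

Numerator → 1140
Determined eligible → 1140 + 116 + 207 + 427 + 128 = 2018
e = 2018 / (2018 + 451) = 2018 / 2469 = 0.8173
Eligible share of unknowns → 0.8173 × 862 = 704.51
Denom → 2018 + 704.51 = 2722.51
RR3 = 1140 / 2722.51 = 0.4187
Denom → 1140 + 116 + 207 + 427 + 128 = 2018
RR5 = 1140 / 2018 = 0.5649
Difference = 56.49 − 41.87 = 14.62 percentage points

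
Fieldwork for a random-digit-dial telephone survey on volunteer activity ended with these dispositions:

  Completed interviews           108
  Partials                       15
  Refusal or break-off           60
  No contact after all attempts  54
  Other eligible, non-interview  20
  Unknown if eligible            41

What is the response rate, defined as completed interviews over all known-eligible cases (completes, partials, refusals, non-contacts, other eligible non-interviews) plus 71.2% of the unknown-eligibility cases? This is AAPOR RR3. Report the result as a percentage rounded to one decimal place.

37.7%

Top → 108
Known eligible → 108 + 15 + 60 + 54 + 20 = 257
Estimated eligible among unknowns → 0.7120 × 41 = 29.19
Base → 257 + 29.19 = 286.19
RR3 = 108 / 286.19 = 0.3774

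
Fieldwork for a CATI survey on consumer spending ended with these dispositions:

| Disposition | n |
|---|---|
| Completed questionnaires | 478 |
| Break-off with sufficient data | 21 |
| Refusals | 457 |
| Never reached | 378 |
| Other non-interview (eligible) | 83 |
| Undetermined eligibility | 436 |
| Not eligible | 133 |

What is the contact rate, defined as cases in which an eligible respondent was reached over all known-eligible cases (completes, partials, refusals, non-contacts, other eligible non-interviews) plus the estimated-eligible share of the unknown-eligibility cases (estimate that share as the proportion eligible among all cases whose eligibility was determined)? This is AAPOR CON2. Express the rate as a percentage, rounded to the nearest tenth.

57.2%

Top = 478 + 21 + 457 + 83 = 1039
Eligible (known) = 478 + 21 + 457 + 378 + 83 = 1417
e = 1417 / (1417 + 133) = 1417 / 1550 = 0.9142
Estimated eligible among unknowns = 0.9142 × 436 = 398.59
Denominator = 1417 + 398.59 = 1815.59
CON2 = 1039 / 1815.59 = 0.5723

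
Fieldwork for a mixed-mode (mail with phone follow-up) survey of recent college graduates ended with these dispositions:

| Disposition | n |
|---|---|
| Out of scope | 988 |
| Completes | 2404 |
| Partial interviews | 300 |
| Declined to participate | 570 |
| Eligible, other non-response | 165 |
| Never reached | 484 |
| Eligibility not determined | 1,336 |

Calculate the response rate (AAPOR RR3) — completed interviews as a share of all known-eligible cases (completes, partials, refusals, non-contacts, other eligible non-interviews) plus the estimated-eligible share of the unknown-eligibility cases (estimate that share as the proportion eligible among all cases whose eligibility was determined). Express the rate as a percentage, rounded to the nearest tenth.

48.2%

Num → 2404
Known eligible → 2404 + 300 + 570 + 484 + 165 = 3923
e = 3923 / (3923 + 988) = 3923 / 4911 = 0.7988
Estimated eligible among unknowns → 0.7988 × 1336 = 1067.20
Denom → 3923 + 1067.20 = 4990.20
RR3 = 2404 / 4990.20 = 0.4817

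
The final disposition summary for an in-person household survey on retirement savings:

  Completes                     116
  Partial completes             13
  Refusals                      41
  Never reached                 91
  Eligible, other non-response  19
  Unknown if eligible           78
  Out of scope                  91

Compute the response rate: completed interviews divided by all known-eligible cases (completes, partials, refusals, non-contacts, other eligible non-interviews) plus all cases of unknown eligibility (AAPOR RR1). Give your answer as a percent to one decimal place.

Numerator: 116
Denominator: 116 + 13 + 41 + 91 + 19 + 78 = 358
RR1 = 116 / 358 = 0.3240

32.4%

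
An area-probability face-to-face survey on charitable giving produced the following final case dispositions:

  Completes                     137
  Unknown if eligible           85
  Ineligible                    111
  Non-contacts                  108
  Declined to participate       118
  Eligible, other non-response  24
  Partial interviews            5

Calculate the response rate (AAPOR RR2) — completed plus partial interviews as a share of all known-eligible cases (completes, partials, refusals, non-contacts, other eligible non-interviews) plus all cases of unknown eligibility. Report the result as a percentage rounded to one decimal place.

29.8%

Top → 137 + 5 = 142
Denom → 137 + 5 + 118 + 108 + 24 + 85 = 477
RR2 = 142 / 477 = 0.2977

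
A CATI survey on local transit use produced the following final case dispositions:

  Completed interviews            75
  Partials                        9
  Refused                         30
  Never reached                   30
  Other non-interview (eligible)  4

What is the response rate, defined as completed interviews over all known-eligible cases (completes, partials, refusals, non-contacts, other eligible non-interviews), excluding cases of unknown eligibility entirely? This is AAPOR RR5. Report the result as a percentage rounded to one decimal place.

Num → 75
Base → 75 + 9 + 30 + 30 + 4 = 148
RR5 = 75 / 148 = 0.5068

50.7%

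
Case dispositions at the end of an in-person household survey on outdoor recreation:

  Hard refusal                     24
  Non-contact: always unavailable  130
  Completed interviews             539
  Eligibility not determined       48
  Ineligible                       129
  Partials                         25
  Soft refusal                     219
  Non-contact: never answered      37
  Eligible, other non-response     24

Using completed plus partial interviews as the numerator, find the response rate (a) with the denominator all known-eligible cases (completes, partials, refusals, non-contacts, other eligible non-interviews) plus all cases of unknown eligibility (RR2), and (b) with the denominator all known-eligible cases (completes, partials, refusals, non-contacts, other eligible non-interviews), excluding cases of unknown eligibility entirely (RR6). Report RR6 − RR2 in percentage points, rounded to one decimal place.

2.6

Refusals = 24 + 219 = 243
Non-contacts = 37 + 130 = 167
Num → 539 + 25 = 564
Base → 539 + 25 + 243 + 167 + 24 + 48 = 1046
RR2 = 564 / 1046 = 0.5392
Base → 539 + 25 + 243 + 167 + 24 = 998
RR6 = 564 / 998 = 0.5651
Difference = 56.51 − 53.92 = 2.59 percentage points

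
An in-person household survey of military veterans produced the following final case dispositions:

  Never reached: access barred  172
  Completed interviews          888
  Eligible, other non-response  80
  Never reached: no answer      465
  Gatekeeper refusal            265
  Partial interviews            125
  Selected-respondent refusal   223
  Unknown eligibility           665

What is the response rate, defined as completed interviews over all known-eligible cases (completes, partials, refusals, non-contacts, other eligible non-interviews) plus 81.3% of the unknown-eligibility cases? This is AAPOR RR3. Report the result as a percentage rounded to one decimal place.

Refused = 265 + 223 = 488
Never reached = 465 + 172 = 637
Num → 888
Eligible (known) → 888 + 125 + 488 + 637 + 80 = 2218
e × U → 0.8130 × 665 = 540.64
Denominator → 2218 + 540.64 = 2758.64
RR3 = 888 / 2758.64 = 0.3219

32.2%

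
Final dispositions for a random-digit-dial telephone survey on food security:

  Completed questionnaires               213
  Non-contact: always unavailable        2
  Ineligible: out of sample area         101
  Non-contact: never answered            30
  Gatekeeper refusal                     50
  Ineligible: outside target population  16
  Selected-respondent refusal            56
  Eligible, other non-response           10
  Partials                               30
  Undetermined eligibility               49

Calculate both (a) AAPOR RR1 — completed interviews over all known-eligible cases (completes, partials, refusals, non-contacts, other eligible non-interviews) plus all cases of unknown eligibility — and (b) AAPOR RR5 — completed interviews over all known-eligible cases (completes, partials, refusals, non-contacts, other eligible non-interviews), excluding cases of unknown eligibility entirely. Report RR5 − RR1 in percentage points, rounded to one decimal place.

Refusal or break-off = 50 + 56 = 106
Never reached = 30 + 2 = 32
Out of scope = 16 + 101 = 117
Top → 213
Denominator → 213 + 30 + 106 + 32 + 10 + 49 = 440
RR1 = 213 / 440 = 0.4841
Denominator → 213 + 30 + 106 + 32 + 10 = 391
RR5 = 213 / 391 = 0.5448
Difference = 54.48 − 48.41 = 6.07 percentage points

6.1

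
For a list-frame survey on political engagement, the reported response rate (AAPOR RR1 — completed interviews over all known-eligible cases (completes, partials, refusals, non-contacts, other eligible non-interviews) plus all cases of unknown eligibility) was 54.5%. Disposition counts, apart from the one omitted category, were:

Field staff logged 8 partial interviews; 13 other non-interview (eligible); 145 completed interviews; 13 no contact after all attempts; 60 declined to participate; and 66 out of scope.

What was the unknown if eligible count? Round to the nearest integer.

RR1 = 145 / D = 0.545
D = 145 / 0.545 = 266.1
Rest of base = 239
unknown if eligible = 266.1 − 239 ≈ 27

27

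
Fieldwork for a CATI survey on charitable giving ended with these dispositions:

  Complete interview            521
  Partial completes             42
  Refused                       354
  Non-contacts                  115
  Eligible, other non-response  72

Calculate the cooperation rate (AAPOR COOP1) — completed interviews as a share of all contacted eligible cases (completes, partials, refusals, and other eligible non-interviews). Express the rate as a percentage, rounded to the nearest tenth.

52.7%

Num = 521
Denom = 521 + 42 + 354 + 72 = 989
COOP1 = 521 / 989 = 0.5268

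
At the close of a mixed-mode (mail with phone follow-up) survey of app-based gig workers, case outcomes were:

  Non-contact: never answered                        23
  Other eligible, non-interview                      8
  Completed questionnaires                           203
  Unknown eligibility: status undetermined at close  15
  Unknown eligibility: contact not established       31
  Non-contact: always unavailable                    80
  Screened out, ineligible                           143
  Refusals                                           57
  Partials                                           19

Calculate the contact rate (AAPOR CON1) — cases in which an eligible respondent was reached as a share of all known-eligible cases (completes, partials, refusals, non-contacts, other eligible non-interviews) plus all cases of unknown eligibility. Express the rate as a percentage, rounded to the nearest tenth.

Never reached = 23 + 80 = 103
Unknown if eligible = 31 + 15 = 46
Numerator: 203 + 19 + 57 + 8 = 287
Base: 203 + 19 + 57 + 103 + 8 + 46 = 436
CON1 = 287 / 436 = 0.6583

65.8%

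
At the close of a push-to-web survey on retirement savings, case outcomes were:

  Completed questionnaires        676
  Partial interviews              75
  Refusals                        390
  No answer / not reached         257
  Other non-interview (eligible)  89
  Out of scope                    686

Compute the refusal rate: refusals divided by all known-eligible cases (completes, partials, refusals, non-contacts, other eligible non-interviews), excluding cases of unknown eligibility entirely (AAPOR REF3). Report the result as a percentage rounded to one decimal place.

26.2%

Top: 390
Denominator: 676 + 75 + 390 + 257 + 89 = 1487
REF3 = 390 / 1487 = 0.2623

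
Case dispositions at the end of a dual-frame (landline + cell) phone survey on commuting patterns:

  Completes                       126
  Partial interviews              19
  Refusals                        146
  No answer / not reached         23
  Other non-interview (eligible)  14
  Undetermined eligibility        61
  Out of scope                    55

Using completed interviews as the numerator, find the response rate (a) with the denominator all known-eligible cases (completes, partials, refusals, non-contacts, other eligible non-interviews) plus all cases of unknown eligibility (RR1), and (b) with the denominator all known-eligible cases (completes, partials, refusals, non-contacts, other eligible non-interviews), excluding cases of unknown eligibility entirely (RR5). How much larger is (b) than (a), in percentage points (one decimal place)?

Numerator = 126
Denom = 126 + 19 + 146 + 23 + 14 + 61 = 389
RR1 = 126 / 389 = 0.3239
Denom = 126 + 19 + 146 + 23 + 14 = 328
RR5 = 126 / 328 = 0.3841
Difference = 38.41 − 32.39 = 6.02 percentage points

6.0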